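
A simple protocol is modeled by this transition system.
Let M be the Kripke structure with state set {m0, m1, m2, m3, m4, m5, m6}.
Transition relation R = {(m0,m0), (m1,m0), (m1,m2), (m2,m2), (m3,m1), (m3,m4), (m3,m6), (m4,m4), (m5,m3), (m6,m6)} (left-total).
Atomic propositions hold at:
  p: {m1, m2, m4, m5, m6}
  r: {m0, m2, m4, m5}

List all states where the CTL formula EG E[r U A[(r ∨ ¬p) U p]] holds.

{m1, m2, m3, m4, m5, m6}

Sat(¬p) = {m0, m3}
Sat(r ∨ ¬p) = {m0, m2, m3, m4, m5}
A[(r ∨ ¬p) U p]: least fixpoint, start Z0 = Sat(p) = {m1, m2, m4, m5, m6}, add states in Sat(r ∨ ¬p) with every successor in Z. Z1 = {m1, m2, m3, m4, m5, m6}; fixed.
Sat(A[(r ∨ ¬p) U p]) = {m1, m2, m3, m4, m5, m6}
E[r U A[(r ∨ ¬p) U p]]: least fixpoint, start Z0 = Sat(A[(r ∨ ¬p) U p]) = {m1, m2, m3, m4, m5, m6}, add states in Sat(r) with some successor in Z. Already a fixed point.
Sat(E[r U A[(r ∨ ¬p) U p]]) = {m1, m2, m3, m4, m5, m6}
EG E[r U A[(r ∨ ¬p) U p]]: greatest fixpoint, start Z0 = {m1, m2, m3, m4, m5, m6}, keep only states in Sat with some successor in Z. Already a fixed point.
Sat(EG E[r U A[(r ∨ ¬p) U p]]) = {m1, m2, m3, m4, m5, m6}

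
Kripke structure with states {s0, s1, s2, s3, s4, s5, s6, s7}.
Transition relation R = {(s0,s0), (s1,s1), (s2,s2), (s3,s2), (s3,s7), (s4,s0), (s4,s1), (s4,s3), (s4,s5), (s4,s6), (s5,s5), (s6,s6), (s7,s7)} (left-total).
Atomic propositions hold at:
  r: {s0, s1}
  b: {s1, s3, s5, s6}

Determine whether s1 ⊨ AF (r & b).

Yes

Sat(r & b) = {s1}
AF (r & b): least fixpoint, start Z0 = {s1}, add states with every successor in Z. Already a fixed point.
Sat(AF (r & b)) = {s1}
s1 ∈ Sat(AF (r & b)) = {s1}, so the formula holds at s1.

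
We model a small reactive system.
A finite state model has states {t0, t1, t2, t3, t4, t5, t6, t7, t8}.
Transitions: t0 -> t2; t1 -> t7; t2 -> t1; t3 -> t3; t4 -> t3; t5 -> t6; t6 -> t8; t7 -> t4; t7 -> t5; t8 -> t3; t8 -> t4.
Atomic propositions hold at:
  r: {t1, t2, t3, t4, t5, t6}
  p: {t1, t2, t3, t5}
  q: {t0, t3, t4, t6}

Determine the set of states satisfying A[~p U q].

{t0, t3, t4, t6, t8}

Sat(~p) = {t0, t4, t6, t7, t8}
A[~p U q]: least fixpoint, start Z0 = Sat(q) = {t0, t3, t4, t6}, add states in Sat(~p) with every successor in Z. Z1 = {t0, t3, t4, t6, t8}; fixed.
Sat(A[~p U q]) = {t0, t3, t4, t6, t8}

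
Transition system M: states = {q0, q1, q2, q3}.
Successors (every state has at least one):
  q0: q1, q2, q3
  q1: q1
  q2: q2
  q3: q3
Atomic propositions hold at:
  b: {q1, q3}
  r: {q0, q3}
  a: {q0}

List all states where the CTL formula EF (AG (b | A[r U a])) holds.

{q0, q1, q3}

A[r U a]: least fixpoint, start Z0 = Sat(a) = {q0}, add states in Sat(r) with every successor in Z. Already a fixed point.
Sat(A[r U a]) = {q0}
Sat(b | A[r U a]) = {q0, q1, q3}
AG (b | A[r U a]): greatest fixpoint, start Z0 = {q0, q1, q3}, keep only states in Sat with every successor in Z. Z1 = {q1, q3}; fixed.
Sat(AG (b | A[r U a])) = {q1, q3}
EF (AG (b | A[r U a])): least fixpoint, start Z0 = {q1, q3}, add states with some successor in Z. Z1 = {q0, q1, q3}; fixed.
Sat(EF (AG (b | A[r U a]))) = {q0, q1, q3}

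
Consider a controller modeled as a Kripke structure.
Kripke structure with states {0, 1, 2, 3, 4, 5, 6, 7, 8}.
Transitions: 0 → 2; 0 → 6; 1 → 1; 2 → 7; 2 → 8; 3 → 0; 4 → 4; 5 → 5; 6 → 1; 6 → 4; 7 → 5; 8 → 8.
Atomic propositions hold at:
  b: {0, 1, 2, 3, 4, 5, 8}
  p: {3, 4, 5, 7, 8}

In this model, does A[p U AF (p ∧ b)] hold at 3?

Yes

Sat(p ∧ b) = {3, 4, 5, 8}
AF (p ∧ b): least fixpoint, start Z0 = {3, 4, 5, 8}, add states with every successor in Z. Z1 = {3, 4, 5, 7, 8}; Z2 = {2, 3, 4, 5, 7, 8}; fixed.
Sat(AF (p ∧ b)) = {2, 3, 4, 5, 7, 8}
A[p U AF (p ∧ b)]: least fixpoint, start Z0 = Sat(AF (p ∧ b)) = {2, 3, 4, 5, 7, 8}, add states in Sat(p) with every successor in Z. Already a fixed point.
Sat(A[p U AF (p ∧ b)]) = {2, 3, 4, 5, 7, 8}
3 ∈ Sat(A[p U AF (p ∧ b)]) = {2, 3, 4, 5, 7, 8}, so the formula holds at 3.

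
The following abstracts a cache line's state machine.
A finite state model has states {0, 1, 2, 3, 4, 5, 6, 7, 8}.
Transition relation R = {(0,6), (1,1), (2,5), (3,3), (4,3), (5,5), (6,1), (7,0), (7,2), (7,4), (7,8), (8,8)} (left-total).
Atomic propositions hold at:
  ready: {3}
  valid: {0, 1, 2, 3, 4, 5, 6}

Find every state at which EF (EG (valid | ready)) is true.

{0, 1, 2, 3, 4, 5, 6, 7}

Sat(valid | ready) = {0, 1, 2, 3, 4, 5, 6}
EG (valid | ready): greatest fixpoint, start Z0 = {0, 1, 2, 3, 4, 5, 6}, keep only states in Sat with some successor in Z. Already a fixed point.
Sat(EG (valid | ready)) = {0, 1, 2, 3, 4, 5, 6}
EF (EG (valid | ready)): least fixpoint, start Z0 = {0, 1, 2, 3, 4, 5, 6}, add states with some successor in Z. Z1 = {0, 1, 2, 3, 4, 5, 6, 7}; fixed.
Sat(EF (EG (valid | ready))) = {0, 1, 2, 3, 4, 5, 6, 7}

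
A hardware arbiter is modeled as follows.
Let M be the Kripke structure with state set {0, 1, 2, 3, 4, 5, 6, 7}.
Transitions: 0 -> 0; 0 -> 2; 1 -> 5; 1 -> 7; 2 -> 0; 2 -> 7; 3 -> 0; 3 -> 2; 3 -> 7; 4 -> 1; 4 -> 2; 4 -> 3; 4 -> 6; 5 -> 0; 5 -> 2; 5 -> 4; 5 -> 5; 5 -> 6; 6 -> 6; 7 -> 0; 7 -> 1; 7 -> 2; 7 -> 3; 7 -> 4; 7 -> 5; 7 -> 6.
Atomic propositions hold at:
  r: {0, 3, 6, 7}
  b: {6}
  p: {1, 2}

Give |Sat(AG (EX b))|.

Sat(EX b) = {s : some successor in {6}} = {4, 5, 6, 7}
AG (EX b): greatest fixpoint, start Z0 = {4, 5, 6, 7}, keep only states in Sat with every successor in Z. Z1 = {6}; fixed.
Sat(AG (EX b)) = {6}
|Sat(AG (EX b))| = |{6}| = 1.

1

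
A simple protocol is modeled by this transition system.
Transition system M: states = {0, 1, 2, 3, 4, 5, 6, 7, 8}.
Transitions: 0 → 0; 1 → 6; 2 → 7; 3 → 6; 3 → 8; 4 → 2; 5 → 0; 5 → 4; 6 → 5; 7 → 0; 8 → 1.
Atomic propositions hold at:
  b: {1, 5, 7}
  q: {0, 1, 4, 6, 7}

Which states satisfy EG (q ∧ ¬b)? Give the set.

{0}

Sat(¬b) = {0, 2, 3, 4, 6, 8}
Sat(q ∧ ¬b) = {0, 4, 6}
EG (q ∧ ¬b): greatest fixpoint, start Z0 = {0, 4, 6}, keep only states in Sat with some successor in Z. Z1 = {0}; fixed.
Sat(EG (q ∧ ¬b)) = {0}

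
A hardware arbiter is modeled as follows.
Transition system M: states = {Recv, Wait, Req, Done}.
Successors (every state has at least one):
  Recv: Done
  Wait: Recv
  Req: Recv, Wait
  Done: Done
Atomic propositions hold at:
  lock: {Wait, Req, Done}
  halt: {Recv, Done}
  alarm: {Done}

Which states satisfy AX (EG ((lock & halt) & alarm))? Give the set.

Sat(lock & halt) = {Done}
Sat((lock & halt) & alarm) = {Done}
EG ((lock & halt) & alarm): greatest fixpoint, start Z0 = {Done}, keep only states in Sat with some successor in Z. Already a fixed point.
Sat(EG ((lock & halt) & alarm)) = {Done}
Sat(AX (EG ((lock & halt) & alarm))) = {s : every successor in {Done}} = {Recv, Done}

{Recv, Done}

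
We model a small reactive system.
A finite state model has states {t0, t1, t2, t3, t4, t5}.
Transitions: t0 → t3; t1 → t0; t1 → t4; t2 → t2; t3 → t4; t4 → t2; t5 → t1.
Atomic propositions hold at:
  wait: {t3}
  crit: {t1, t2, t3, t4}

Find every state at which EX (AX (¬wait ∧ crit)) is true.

{t0, t1, t2, t3, t4}

Sat(¬wait) = {t0, t1, t2, t4, t5}
Sat(¬wait ∧ crit) = {t1, t2, t4}
Sat(AX (¬wait ∧ crit)) = {s : every successor in {t1, t2, t4}} = {t2, t3, t4, t5}
Sat(EX (AX (¬wait ∧ crit))) = {s : some successor in {t2, t3, t4, t5}} = {t0, t1, t2, t3, t4}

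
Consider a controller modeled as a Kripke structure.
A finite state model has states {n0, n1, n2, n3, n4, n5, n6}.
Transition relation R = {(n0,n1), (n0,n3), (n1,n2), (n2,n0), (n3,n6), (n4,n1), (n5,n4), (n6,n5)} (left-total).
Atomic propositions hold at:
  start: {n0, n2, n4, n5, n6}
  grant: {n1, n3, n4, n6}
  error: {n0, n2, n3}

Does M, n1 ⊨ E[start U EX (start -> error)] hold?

Yes

Sat(start -> error) = {n0, n1, n2, n3}
Sat(EX (start -> error)) = {s : some successor in {n0, n1, n2, n3}} = {n0, n1, n2, n4}
E[start U EX (start -> error)]: least fixpoint, start Z0 = Sat(EX (start -> error)) = {n0, n1, n2, n4}, add states in Sat(start) with some successor in Z. Z1 = {n0, n1, n2, n4, n5}; Z2 = {n0, n1, n2, n4, n5, n6}; fixed.
Sat(E[start U EX (start -> error)]) = {n0, n1, n2, n4, n5, n6}
n1 ∈ Sat(E[start U EX (start -> error)]) = {n0, n1, n2, n4, n5, n6}, so the formula holds at n1.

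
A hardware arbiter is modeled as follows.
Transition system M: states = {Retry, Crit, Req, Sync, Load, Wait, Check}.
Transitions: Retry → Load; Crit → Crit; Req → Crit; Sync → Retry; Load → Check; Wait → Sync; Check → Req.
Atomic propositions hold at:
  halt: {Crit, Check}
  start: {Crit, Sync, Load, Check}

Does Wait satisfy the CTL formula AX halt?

Sat(AX halt) = {s : every successor in {Crit, Check}} = {Crit, Req, Load}
Wait ∉ Sat(AX halt) = {Crit, Req, Load}, so the formula does not hold at Wait.

No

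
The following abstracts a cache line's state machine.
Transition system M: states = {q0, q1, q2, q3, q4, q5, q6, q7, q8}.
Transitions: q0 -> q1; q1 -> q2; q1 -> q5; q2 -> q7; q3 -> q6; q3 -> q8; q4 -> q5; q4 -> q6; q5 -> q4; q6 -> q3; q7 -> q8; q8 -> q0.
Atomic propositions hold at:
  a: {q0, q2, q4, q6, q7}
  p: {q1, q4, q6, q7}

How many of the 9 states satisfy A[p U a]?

5

A[p U a]: least fixpoint, start Z0 = Sat(a) = {q0, q2, q4, q6, q7}, add states in Sat(p) with every successor in Z. Already a fixed point.
Sat(A[p U a]) = {q0, q2, q4, q6, q7}
|Sat(A[p U a])| = |{q0, q2, q4, q6, q7}| = 5.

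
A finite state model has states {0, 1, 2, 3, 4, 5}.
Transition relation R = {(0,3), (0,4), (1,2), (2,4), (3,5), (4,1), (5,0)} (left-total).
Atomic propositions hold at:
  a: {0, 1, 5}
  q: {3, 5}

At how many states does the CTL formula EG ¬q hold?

Sat(¬q) = {0, 1, 2, 4}
EG ¬q: greatest fixpoint, start Z0 = {0, 1, 2, 4}, keep only states in Sat with some successor in Z. Already a fixed point.
Sat(EG ¬q) = {0, 1, 2, 4}
|Sat(EG ¬q)| = |{0, 1, 2, 4}| = 4.

4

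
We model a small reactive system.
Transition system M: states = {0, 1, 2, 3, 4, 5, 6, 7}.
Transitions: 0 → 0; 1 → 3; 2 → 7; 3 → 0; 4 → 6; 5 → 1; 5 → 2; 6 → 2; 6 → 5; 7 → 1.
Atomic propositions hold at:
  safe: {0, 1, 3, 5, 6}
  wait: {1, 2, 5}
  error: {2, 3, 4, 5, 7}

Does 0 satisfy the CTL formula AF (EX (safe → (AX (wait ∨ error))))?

No

Sat(wait ∨ error) = {1, 2, 3, 4, 5, 7}
Sat(AX (wait ∨ error)) = {s : every successor in {1, 2, 3, 4, 5, 7}} = {1, 2, 5, 6, 7}
Sat(safe → (AX (wait ∨ error))) = {1, 2, 4, 5, 6, 7}
Sat(EX (safe → (AX (wait ∨ error)))) = {s : some successor in {1, 2, 4, 5, 6, 7}} = {2, 4, 5, 6, 7}
AF (EX (safe → (AX (wait ∨ error)))): least fixpoint, start Z0 = {2, 4, 5, 6, 7}, add states with every successor in Z. Already a fixed point.
Sat(AF (EX (safe → (AX (wait ∨ error))))) = {2, 4, 5, 6, 7}
0 ∉ Sat(AF (EX (safe → (AX (wait ∨ error))))) = {2, 4, 5, 6, 7}, so the formula does not hold at 0.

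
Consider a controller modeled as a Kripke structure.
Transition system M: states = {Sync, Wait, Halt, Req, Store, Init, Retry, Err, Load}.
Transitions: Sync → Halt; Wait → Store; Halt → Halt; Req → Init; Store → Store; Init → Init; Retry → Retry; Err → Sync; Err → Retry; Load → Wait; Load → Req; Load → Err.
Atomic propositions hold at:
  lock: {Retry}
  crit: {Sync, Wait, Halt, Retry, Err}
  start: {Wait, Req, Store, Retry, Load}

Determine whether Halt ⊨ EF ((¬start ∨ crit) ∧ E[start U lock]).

Sat(¬start) = {Sync, Halt, Init, Err}
Sat(¬start ∨ crit) = {Sync, Wait, Halt, Init, Retry, Err}
E[start U lock]: least fixpoint, start Z0 = Sat(lock) = {Retry}, add states in Sat(start) with some successor in Z. Already a fixed point.
Sat(E[start U lock]) = {Retry}
Sat((¬start ∨ crit) ∧ E[start U lock]) = {Retry}
EF ((¬start ∨ crit) ∧ E[start U lock]): least fixpoint, start Z0 = {Retry}, add states with some successor in Z. Z1 = {Retry, Err}; Z2 = {Retry, Err, Load}; fixed.
Sat(EF ((¬start ∨ crit) ∧ E[start U lock])) = {Retry, Err, Load}
Halt ∉ Sat(EF ((¬start ∨ crit) ∧ E[start U lock])) = {Retry, Err, Load}, so the formula does not hold at Halt.

No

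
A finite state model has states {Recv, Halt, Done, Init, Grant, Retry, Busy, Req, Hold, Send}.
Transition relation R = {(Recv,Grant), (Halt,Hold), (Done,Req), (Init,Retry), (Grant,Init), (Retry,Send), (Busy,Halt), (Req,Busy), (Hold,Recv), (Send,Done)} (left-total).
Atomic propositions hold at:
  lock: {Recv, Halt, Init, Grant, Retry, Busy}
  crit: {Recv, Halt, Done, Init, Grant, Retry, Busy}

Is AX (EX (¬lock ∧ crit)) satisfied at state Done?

No

Sat(¬lock) = {Done, Req, Hold, Send}
Sat(¬lock ∧ crit) = {Done}
Sat(EX (¬lock ∧ crit)) = {s : some successor in {Done}} = {Send}
Sat(AX (EX (¬lock ∧ crit))) = {s : every successor in {Send}} = {Retry}
Done ∉ Sat(AX (EX (¬lock ∧ crit))) = {Retry}, so the formula does not hold at Done.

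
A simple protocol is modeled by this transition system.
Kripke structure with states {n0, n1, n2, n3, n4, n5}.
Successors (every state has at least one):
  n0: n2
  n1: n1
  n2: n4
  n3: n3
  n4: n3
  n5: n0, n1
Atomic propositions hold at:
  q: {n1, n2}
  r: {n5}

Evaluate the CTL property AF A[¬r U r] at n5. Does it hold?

Sat(¬r) = {n0, n1, n2, n3, n4}
A[¬r U r]: least fixpoint, start Z0 = Sat(r) = {n5}, add states in Sat(¬r) with every successor in Z. Already a fixed point.
Sat(A[¬r U r]) = {n5}
AF A[¬r U r]: least fixpoint, start Z0 = {n5}, add states with every successor in Z. Already a fixed point.
Sat(AF A[¬r U r]) = {n5}
n5 ∈ Sat(AF A[¬r U r]) = {n5}, so the formula holds at n5.

Yes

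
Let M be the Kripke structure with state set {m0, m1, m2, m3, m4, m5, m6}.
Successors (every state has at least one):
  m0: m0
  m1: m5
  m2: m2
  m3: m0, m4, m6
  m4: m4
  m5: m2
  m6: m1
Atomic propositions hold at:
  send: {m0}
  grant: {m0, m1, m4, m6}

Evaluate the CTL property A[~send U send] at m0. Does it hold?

Yes

Sat(~send) = {m1, m2, m3, m4, m5, m6}
A[~send U send]: least fixpoint, start Z0 = Sat(send) = {m0}, add states in Sat(~send) with every successor in Z. Already a fixed point.
Sat(A[~send U send]) = {m0}
m0 ∈ Sat(A[~send U send]) = {m0}, so the formula holds at m0.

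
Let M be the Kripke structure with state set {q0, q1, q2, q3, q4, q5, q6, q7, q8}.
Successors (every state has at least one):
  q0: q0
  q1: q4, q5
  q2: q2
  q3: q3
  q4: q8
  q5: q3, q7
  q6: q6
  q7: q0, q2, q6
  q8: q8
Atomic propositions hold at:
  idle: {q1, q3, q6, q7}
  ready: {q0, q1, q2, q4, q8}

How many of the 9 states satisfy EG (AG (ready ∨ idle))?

7

Sat(ready ∨ idle) = {q0, q1, q2, q3, q4, q6, q7, q8}
AG (ready ∨ idle): greatest fixpoint, start Z0 = {q0, q1, q2, q3, q4, q6, q7, q8}, keep only states in Sat with every successor in Z. Z1 = {q0, q2, q3, q4, q6, q7, q8}; fixed.
Sat(AG (ready ∨ idle)) = {q0, q2, q3, q4, q6, q7, q8}
EG (AG (ready ∨ idle)): greatest fixpoint, start Z0 = {q0, q2, q3, q4, q6, q7, q8}, keep only states in Sat with some successor in Z. Already a fixed point.
Sat(EG (AG (ready ∨ idle))) = {q0, q2, q3, q4, q6, q7, q8}
|Sat(EG (AG (ready ∨ idle)))| = |{q0, q2, q3, q4, q6, q7, q8}| = 7.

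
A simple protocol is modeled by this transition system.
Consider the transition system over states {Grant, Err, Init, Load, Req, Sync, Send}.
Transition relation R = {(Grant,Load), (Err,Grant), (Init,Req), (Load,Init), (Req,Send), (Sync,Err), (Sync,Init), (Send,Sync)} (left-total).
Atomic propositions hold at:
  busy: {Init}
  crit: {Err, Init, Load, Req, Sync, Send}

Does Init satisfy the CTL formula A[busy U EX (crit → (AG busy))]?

No

AG busy: greatest fixpoint, start Z0 = {Init}, keep only states in Sat with every successor in Z. Z1 = ∅; fixed.
Sat(AG busy) = ∅
Sat(crit → (AG busy)) = {Grant}
Sat(EX (crit → (AG busy))) = {s : some successor in {Grant}} = {Err}
A[busy U EX (crit → (AG busy))]: least fixpoint, start Z0 = Sat(EX (crit → (AG busy))) = {Err}, add states in Sat(busy) with every successor in Z. Already a fixed point.
Sat(A[busy U EX (crit → (AG busy))]) = {Err}
Init ∉ Sat(A[busy U EX (crit → (AG busy))]) = {Err}, so the formula does not hold at Init.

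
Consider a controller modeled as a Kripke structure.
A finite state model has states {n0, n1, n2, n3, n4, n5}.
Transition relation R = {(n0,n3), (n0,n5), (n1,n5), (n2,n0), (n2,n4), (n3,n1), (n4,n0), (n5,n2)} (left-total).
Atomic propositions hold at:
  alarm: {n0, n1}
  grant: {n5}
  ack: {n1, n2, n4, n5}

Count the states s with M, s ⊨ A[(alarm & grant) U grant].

1

Sat(alarm & grant) = ∅
A[(alarm & grant) U grant]: least fixpoint, start Z0 = Sat(grant) = {n5}, add states in Sat(alarm & grant) with every successor in Z. Already a fixed point.
Sat(A[(alarm & grant) U grant]) = {n5}
|Sat(A[(alarm & grant) U grant])| = |{n5}| = 1.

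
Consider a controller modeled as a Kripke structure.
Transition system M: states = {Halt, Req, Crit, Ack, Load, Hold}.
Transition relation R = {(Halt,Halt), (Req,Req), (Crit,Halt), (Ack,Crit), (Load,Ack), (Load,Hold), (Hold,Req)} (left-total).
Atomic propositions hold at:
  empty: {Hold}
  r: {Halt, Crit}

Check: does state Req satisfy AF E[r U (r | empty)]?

No

Sat(r | empty) = {Halt, Crit, Hold}
E[r U (r | empty)]: least fixpoint, start Z0 = Sat((r | empty)) = {Halt, Crit, Hold}, add states in Sat(r) with some successor in Z. Already a fixed point.
Sat(E[r U (r | empty)]) = {Halt, Crit, Hold}
AF E[r U (r | empty)]: least fixpoint, start Z0 = {Halt, Crit, Hold}, add states with every successor in Z. Z1 = {Halt, Crit, Ack, Hold}; Z2 = {Halt, Crit, Ack, Load, Hold}; fixed.
Sat(AF E[r U (r | empty)]) = {Halt, Crit, Ack, Load, Hold}
Req ∉ Sat(AF E[r U (r | empty)]) = {Halt, Crit, Ack, Load, Hold}, so the formula does not hold at Req.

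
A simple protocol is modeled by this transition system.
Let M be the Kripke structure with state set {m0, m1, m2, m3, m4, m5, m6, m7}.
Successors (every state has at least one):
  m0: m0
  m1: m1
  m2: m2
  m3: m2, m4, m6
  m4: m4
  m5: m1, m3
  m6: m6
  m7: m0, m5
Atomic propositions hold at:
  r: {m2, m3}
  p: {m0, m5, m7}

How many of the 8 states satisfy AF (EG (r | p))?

Sat(r | p) = {m0, m2, m3, m5, m7}
EG (r | p): greatest fixpoint, start Z0 = {m0, m2, m3, m5, m7}, keep only states in Sat with some successor in Z. Already a fixed point.
Sat(EG (r | p)) = {m0, m2, m3, m5, m7}
AF (EG (r | p)): least fixpoint, start Z0 = {m0, m2, m3, m5, m7}, add states with every successor in Z. Already a fixed point.
Sat(AF (EG (r | p))) = {m0, m2, m3, m5, m7}
|Sat(AF (EG (r | p)))| = |{m0, m2, m3, m5, m7}| = 5.

5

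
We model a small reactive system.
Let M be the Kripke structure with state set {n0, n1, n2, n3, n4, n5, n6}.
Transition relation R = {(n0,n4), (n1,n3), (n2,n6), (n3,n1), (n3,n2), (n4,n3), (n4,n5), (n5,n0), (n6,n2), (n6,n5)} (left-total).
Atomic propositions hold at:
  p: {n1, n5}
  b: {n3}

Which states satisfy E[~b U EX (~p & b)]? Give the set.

{n0, n1, n2, n4, n5, n6}

Sat(~b) = {n0, n1, n2, n4, n5, n6}
Sat(~p) = {n0, n2, n3, n4, n6}
Sat(~p & b) = {n3}
Sat(EX (~p & b)) = {s : some successor in {n3}} = {n1, n4}
E[~b U EX (~p & b)]: least fixpoint, start Z0 = Sat(EX (~p & b)) = {n1, n4}, add states in Sat(~b) with some successor in Z. Z1 = {n0, n1, n4}; Z2 = {n0, n1, n4, n5}; Z3 = {n0, n1, n4, n5, n6}; Z4 = {n0, n1, n2, n4, n5, n6}; fixed.
Sat(E[~b U EX (~p & b)]) = {n0, n1, n2, n4, n5, n6}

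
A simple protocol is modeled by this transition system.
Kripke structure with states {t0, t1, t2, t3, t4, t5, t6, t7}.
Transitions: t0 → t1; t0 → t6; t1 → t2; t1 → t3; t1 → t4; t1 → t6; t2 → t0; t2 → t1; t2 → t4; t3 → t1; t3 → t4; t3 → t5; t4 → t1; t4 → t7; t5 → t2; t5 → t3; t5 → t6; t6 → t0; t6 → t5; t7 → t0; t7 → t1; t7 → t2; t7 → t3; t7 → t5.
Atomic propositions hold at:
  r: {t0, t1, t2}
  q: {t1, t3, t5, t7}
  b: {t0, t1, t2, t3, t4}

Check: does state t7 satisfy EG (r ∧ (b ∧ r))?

No

Sat(b ∧ r) = {t0, t1, t2}
Sat(r ∧ (b ∧ r)) = {t0, t1, t2}
EG (r ∧ (b ∧ r)): greatest fixpoint, start Z0 = {t0, t1, t2}, keep only states in Sat with some successor in Z. Already a fixed point.
Sat(EG (r ∧ (b ∧ r))) = {t0, t1, t2}
t7 ∉ Sat(EG (r ∧ (b ∧ r))) = {t0, t1, t2}, so the formula does not hold at t7.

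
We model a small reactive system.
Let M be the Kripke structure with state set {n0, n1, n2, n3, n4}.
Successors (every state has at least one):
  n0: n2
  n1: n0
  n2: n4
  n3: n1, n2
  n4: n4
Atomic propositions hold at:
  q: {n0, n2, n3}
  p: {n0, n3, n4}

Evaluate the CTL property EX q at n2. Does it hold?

Sat(EX q) = {s : some successor in {n0, n2, n3}} = {n0, n1, n3}
n2 ∉ Sat(EX q) = {n0, n1, n3}, so the formula does not hold at n2.

No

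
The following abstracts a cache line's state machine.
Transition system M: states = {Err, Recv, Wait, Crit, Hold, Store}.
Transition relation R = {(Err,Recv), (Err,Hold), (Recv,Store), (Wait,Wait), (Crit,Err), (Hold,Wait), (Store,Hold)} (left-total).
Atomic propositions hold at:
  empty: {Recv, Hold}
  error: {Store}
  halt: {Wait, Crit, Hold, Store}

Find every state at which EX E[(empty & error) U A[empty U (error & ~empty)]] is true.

{Err, Recv}

Sat(empty & error) = ∅
Sat(~empty) = {Err, Wait, Crit, Store}
Sat(error & ~empty) = {Store}
A[empty U (error & ~empty)]: least fixpoint, start Z0 = Sat((error & ~empty)) = {Store}, add states in Sat(empty) with every successor in Z. Z1 = {Recv, Store}; fixed.
Sat(A[empty U (error & ~empty)]) = {Recv, Store}
E[(empty & error) U A[empty U (error & ~empty)]]: least fixpoint, start Z0 = Sat(A[empty U (error & ~empty)]) = {Recv, Store}, add states in Sat(empty & error) with some successor in Z. Already a fixed point.
Sat(E[(empty & error) U A[empty U (error & ~empty)]]) = {Recv, Store}
Sat(EX E[(empty & error) U A[empty U (error & ~empty)]]) = {s : some successor in {Recv, Store}} = {Err, Recv}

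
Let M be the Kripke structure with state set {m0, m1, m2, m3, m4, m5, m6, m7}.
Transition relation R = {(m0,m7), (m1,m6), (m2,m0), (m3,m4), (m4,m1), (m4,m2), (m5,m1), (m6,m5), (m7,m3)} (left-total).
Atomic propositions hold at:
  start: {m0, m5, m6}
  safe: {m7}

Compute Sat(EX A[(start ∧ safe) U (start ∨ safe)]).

Sat(start ∧ safe) = ∅
Sat(start ∨ safe) = {m0, m5, m6, m7}
A[(start ∧ safe) U (start ∨ safe)]: least fixpoint, start Z0 = Sat((start ∨ safe)) = {m0, m5, m6, m7}, add states in Sat(start ∧ safe) with every successor in Z. Already a fixed point.
Sat(A[(start ∧ safe) U (start ∨ safe)]) = {m0, m5, m6, m7}
Sat(EX A[(start ∧ safe) U (start ∨ safe)]) = {s : some successor in {m0, m5, m6, m7}} = {m0, m1, m2, m6}

{m0, m1, m2, m6}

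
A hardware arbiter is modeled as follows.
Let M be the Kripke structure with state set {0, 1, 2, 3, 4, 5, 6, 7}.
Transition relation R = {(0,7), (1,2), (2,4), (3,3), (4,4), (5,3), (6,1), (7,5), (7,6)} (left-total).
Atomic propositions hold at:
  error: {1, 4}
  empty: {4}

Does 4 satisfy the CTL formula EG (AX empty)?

Sat(AX empty) = {s : every successor in {4}} = {2, 4}
EG (AX empty): greatest fixpoint, start Z0 = {2, 4}, keep only states in Sat with some successor in Z. Already a fixed point.
Sat(EG (AX empty)) = {2, 4}
4 ∈ Sat(EG (AX empty)) = {2, 4}, so the formula holds at 4.

Yes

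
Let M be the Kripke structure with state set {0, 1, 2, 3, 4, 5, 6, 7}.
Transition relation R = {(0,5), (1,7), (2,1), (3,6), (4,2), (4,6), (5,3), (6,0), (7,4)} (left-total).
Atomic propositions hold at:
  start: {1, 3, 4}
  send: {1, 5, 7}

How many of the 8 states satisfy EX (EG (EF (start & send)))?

4

Sat(start & send) = {1}
EF (start & send): least fixpoint, start Z0 = {1}, add states with some successor in Z. Z1 = {1, 2}; Z2 = {1, 2, 4}; Z3 = {1, 2, 4, 7}; fixed.
Sat(EF (start & send)) = {1, 2, 4, 7}
EG (EF (start & send)): greatest fixpoint, start Z0 = {1, 2, 4, 7}, keep only states in Sat with some successor in Z. Already a fixed point.
Sat(EG (EF (start & send))) = {1, 2, 4, 7}
Sat(EX (EG (EF (start & send)))) = {s : some successor in {1, 2, 4, 7}} = {1, 2, 4, 7}
|Sat(EX (EG (EF (start & send))))| = |{1, 2, 4, 7}| = 4.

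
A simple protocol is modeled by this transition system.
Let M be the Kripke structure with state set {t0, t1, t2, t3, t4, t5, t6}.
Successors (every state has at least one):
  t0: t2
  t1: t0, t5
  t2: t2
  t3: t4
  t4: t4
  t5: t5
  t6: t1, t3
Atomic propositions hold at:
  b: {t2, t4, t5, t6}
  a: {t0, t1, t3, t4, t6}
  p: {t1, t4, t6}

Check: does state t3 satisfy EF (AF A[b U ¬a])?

Sat(¬a) = {t2, t5}
A[b U ¬a]: least fixpoint, start Z0 = Sat(¬a) = {t2, t5}, add states in Sat(b) with every successor in Z. Already a fixed point.
Sat(A[b U ¬a]) = {t2, t5}
AF A[b U ¬a]: least fixpoint, start Z0 = {t2, t5}, add states with every successor in Z. Z1 = {t0, t2, t5}; Z2 = {t0, t1, t2, t5}; fixed.
Sat(AF A[b U ¬a]) = {t0, t1, t2, t5}
EF (AF A[b U ¬a]): least fixpoint, start Z0 = {t0, t1, t2, t5}, add states with some successor in Z. Z1 = {t0, t1, t2, t5, t6}; fixed.
Sat(EF (AF A[b U ¬a])) = {t0, t1, t2, t5, t6}
t3 ∉ Sat(EF (AF A[b U ¬a])) = {t0, t1, t2, t5, t6}, so the formula does not hold at t3.

No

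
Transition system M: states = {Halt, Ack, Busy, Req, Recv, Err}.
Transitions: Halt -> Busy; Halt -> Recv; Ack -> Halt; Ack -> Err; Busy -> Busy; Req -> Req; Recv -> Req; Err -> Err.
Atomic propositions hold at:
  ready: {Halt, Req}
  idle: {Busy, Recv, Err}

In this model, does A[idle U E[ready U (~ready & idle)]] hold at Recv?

Yes

Sat(~ready) = {Ack, Busy, Recv, Err}
Sat(~ready & idle) = {Busy, Recv, Err}
E[ready U (~ready & idle)]: least fixpoint, start Z0 = Sat((~ready & idle)) = {Busy, Recv, Err}, add states in Sat(ready) with some successor in Z. Z1 = {Halt, Busy, Recv, Err}; fixed.
Sat(E[ready U (~ready & idle)]) = {Halt, Busy, Recv, Err}
A[idle U E[ready U (~ready & idle)]]: least fixpoint, start Z0 = Sat(E[ready U (~ready & idle)]) = {Halt, Busy, Recv, Err}, add states in Sat(idle) with every successor in Z. Already a fixed point.
Sat(A[idle U E[ready U (~ready & idle)]]) = {Halt, Busy, Recv, Err}
Recv ∈ Sat(A[idle U E[ready U (~ready & idle)]]) = {Halt, Busy, Recv, Err}, so the formula holds at Recv.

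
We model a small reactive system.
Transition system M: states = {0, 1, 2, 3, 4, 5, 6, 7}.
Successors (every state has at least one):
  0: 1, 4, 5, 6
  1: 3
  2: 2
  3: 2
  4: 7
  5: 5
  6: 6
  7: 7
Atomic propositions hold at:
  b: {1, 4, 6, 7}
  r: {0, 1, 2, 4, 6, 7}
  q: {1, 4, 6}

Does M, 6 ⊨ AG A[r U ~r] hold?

Sat(~r) = {3, 5}
A[r U ~r]: least fixpoint, start Z0 = Sat(~r) = {3, 5}, add states in Sat(r) with every successor in Z. Z1 = {1, 3, 5}; fixed.
Sat(A[r U ~r]) = {1, 3, 5}
AG A[r U ~r]: greatest fixpoint, start Z0 = {1, 3, 5}, keep only states in Sat with every successor in Z. Z1 = {1, 5}; Z2 = {5}; fixed.
Sat(AG A[r U ~r]) = {5}
6 ∉ Sat(AG A[r U ~r]) = {5}, so the formula does not hold at 6.

No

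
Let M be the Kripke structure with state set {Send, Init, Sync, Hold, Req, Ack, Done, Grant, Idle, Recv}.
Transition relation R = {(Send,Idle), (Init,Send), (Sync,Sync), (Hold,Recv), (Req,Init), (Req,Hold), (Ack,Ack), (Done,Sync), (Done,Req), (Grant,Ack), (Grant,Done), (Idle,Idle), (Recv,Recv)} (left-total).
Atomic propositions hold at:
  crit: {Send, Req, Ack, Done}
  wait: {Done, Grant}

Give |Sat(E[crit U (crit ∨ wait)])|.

5

Sat(crit ∨ wait) = {Send, Req, Ack, Done, Grant}
E[crit U (crit ∨ wait)]: least fixpoint, start Z0 = Sat((crit ∨ wait)) = {Send, Req, Ack, Done, Grant}, add states in Sat(crit) with some successor in Z. Already a fixed point.
Sat(E[crit U (crit ∨ wait)]) = {Send, Req, Ack, Done, Grant}
|Sat(E[crit U (crit ∨ wait)])| = |{Send, Req, Ack, Done, Grant}| = 5.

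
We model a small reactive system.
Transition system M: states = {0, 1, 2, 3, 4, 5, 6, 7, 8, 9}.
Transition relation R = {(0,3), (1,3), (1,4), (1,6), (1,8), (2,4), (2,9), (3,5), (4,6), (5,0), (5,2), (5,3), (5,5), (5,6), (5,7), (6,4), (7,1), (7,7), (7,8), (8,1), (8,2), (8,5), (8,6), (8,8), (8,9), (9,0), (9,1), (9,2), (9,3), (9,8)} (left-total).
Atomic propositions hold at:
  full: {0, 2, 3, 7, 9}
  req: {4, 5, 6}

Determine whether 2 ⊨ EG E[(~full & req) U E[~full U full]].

Sat(~full) = {1, 4, 5, 6, 8}
Sat(~full & req) = {4, 5, 6}
E[~full U full]: least fixpoint, start Z0 = Sat(full) = {0, 2, 3, 7, 9}, add states in Sat(~full) with some successor in Z. Z1 = {0, 1, 2, 3, 5, 7, 8, 9}; fixed.
Sat(E[~full U full]) = {0, 1, 2, 3, 5, 7, 8, 9}
E[(~full & req) U E[~full U full]]: least fixpoint, start Z0 = Sat(E[~full U full]) = {0, 1, 2, 3, 5, 7, 8, 9}, add states in Sat(~full & req) with some successor in Z. Already a fixed point.
Sat(E[(~full & req) U E[~full U full]]) = {0, 1, 2, 3, 5, 7, 8, 9}
EG E[(~full & req) U E[~full U full]]: greatest fixpoint, start Z0 = {0, 1, 2, 3, 5, 7, 8, 9}, keep only states in Sat with some successor in Z. Already a fixed point.
Sat(EG E[(~full & req) U E[~full U full]]) = {0, 1, 2, 3, 5, 7, 8, 9}
2 ∈ Sat(EG E[(~full & req) U E[~full U full]]) = {0, 1, 2, 3, 5, 7, 8, 9}, so the formula holds at 2.

Yes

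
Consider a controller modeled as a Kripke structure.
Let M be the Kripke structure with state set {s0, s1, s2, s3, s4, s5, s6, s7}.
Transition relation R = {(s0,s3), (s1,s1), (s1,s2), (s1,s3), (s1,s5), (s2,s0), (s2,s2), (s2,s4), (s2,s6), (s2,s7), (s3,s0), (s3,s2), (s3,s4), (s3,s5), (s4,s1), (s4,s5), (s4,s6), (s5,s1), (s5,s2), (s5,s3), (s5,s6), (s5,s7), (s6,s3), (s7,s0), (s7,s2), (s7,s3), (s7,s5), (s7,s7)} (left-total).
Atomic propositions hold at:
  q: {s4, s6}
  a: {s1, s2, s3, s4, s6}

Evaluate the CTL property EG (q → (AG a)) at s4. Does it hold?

No

AG a: greatest fixpoint, start Z0 = {s1, s2, s3, s4, s6}, keep only states in Sat with every successor in Z. Z1 = {s6}; Z2 = ∅; fixed.
Sat(AG a) = ∅
Sat(q → (AG a)) = {s0, s1, s2, s3, s5, s7}
EG (q → (AG a)): greatest fixpoint, start Z0 = {s0, s1, s2, s3, s5, s7}, keep only states in Sat with some successor in Z. Already a fixed point.
Sat(EG (q → (AG a))) = {s0, s1, s2, s3, s5, s7}
s4 ∉ Sat(EG (q → (AG a))) = {s0, s1, s2, s3, s5, s7}, so the formula does not hold at s4.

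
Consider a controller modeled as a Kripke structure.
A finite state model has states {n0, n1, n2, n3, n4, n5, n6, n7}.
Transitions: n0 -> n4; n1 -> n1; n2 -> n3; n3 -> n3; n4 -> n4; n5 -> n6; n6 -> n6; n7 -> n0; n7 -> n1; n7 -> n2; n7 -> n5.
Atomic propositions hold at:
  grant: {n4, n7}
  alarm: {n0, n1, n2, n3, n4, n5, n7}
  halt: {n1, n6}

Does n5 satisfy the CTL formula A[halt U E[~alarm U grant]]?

Sat(~alarm) = {n6}
E[~alarm U grant]: least fixpoint, start Z0 = Sat(grant) = {n4, n7}, add states in Sat(~alarm) with some successor in Z. Already a fixed point.
Sat(E[~alarm U grant]) = {n4, n7}
A[halt U E[~alarm U grant]]: least fixpoint, start Z0 = Sat(E[~alarm U grant]) = {n4, n7}, add states in Sat(halt) with every successor in Z. Already a fixed point.
Sat(A[halt U E[~alarm U grant]]) = {n4, n7}
n5 ∉ Sat(A[halt U E[~alarm U grant]]) = {n4, n7}, so the formula does not hold at n5.

No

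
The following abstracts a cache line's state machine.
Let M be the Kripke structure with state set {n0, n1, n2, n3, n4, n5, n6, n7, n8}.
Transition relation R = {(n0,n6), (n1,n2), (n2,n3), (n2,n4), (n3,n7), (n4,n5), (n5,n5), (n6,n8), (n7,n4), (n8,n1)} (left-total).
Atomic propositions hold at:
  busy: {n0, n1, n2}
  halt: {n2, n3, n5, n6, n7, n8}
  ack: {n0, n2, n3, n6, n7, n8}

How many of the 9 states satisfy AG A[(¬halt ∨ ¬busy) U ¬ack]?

4

Sat(¬halt) = {n0, n1, n4}
Sat(¬busy) = {n3, n4, n5, n6, n7, n8}
Sat(¬halt ∨ ¬busy) = {n0, n1, n3, n4, n5, n6, n7, n8}
Sat(¬ack) = {n1, n4, n5}
A[(¬halt ∨ ¬busy) U ¬ack]: least fixpoint, start Z0 = Sat(¬ack) = {n1, n4, n5}, add states in Sat(¬halt ∨ ¬busy) with every successor in Z. Z1 = {n1, n4, n5, n7, n8}; Z2 = {n1, n3, n4, n5, n6, n7, n8}; Z3 = {n0, n1, n3, n4, n5, n6, n7, n8}; fixed.
Sat(A[(¬halt ∨ ¬busy) U ¬ack]) = {n0, n1, n3, n4, n5, n6, n7, n8}
AG A[(¬halt ∨ ¬busy) U ¬ack]: greatest fixpoint, start Z0 = {n0, n1, n3, n4, n5, n6, n7, n8}, keep only states in Sat with every successor in Z. Z1 = {n0, n3, n4, n5, n6, n7, n8}; Z2 = {n0, n3, n4, n5, n6, n7}; Z3 = {n0, n3, n4, n5, n7}; Z4 = {n3, n4, n5, n7}; fixed.
Sat(AG A[(¬halt ∨ ¬busy) U ¬ack]) = {n3, n4, n5, n7}
|Sat(AG A[(¬halt ∨ ¬busy) U ¬ack])| = |{n3, n4, n5, n7}| = 4.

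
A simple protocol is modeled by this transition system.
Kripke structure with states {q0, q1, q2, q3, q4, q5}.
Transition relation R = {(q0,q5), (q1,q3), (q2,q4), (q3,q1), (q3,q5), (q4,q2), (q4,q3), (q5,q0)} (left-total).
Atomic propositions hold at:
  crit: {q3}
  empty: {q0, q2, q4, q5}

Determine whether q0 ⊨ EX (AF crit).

AF crit: least fixpoint, start Z0 = {q3}, add states with every successor in Z. Z1 = {q1, q3}; fixed.
Sat(AF crit) = {q1, q3}
Sat(EX (AF crit)) = {s : some successor in {q1, q3}} = {q1, q3, q4}
q0 ∉ Sat(EX (AF crit)) = {q1, q3, q4}, so the formula does not hold at q0.

No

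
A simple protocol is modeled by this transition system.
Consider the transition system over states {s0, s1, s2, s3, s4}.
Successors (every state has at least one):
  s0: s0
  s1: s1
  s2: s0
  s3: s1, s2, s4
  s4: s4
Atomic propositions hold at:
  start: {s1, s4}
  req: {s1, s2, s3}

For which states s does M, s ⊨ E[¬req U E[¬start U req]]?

Sat(¬req) = {s0, s4}
Sat(¬start) = {s0, s2, s3}
E[¬start U req]: least fixpoint, start Z0 = Sat(req) = {s1, s2, s3}, add states in Sat(¬start) with some successor in Z. Already a fixed point.
Sat(E[¬start U req]) = {s1, s2, s3}
E[¬req U E[¬start U req]]: least fixpoint, start Z0 = Sat(E[¬start U req]) = {s1, s2, s3}, add states in Sat(¬req) with some successor in Z. Already a fixed point.
Sat(E[¬req U E[¬start U req]]) = {s1, s2, s3}

{s1, s2, s3}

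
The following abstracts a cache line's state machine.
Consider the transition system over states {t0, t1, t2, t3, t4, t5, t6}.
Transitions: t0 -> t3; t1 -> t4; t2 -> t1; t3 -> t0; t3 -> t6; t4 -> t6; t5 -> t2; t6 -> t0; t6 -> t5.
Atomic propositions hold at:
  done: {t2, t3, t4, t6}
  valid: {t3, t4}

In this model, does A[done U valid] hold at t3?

Yes

A[done U valid]: least fixpoint, start Z0 = Sat(valid) = {t3, t4}, add states in Sat(done) with every successor in Z. Already a fixed point.
Sat(A[done U valid]) = {t3, t4}
t3 ∈ Sat(A[done U valid]) = {t3, t4}, so the formula holds at t3.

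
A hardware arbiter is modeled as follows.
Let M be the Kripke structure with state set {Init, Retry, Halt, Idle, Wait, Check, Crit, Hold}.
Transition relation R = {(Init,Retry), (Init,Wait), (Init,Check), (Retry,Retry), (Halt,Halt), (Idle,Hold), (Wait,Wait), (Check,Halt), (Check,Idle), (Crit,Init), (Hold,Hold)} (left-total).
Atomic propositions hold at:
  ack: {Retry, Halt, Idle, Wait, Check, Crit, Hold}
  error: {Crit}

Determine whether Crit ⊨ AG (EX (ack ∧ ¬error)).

No

Sat(¬error) = {Init, Retry, Halt, Idle, Wait, Check, Hold}
Sat(ack ∧ ¬error) = {Retry, Halt, Idle, Wait, Check, Hold}
Sat(EX (ack ∧ ¬error)) = {s : some successor in {Retry, Halt, Idle, Wait, Check, Hold}} = {Init, Retry, Halt, Idle, Wait, Check, Hold}
AG (EX (ack ∧ ¬error)): greatest fixpoint, start Z0 = {Init, Retry, Halt, Idle, Wait, Check, Hold}, keep only states in Sat with every successor in Z. Already a fixed point.
Sat(AG (EX (ack ∧ ¬error))) = {Init, Retry, Halt, Idle, Wait, Check, Hold}
Crit ∉ Sat(AG (EX (ack ∧ ¬error))) = {Init, Retry, Halt, Idle, Wait, Check, Hold}, so the formula does not hold at Crit.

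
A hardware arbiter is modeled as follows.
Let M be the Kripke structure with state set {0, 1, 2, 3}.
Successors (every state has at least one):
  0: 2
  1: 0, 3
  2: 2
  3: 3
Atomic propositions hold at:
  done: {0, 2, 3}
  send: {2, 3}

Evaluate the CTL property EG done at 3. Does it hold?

EG done: greatest fixpoint, start Z0 = {0, 2, 3}, keep only states in Sat with some successor in Z. Already a fixed point.
Sat(EG done) = {0, 2, 3}
3 ∈ Sat(EG done) = {0, 2, 3}, so the formula holds at 3.

Yes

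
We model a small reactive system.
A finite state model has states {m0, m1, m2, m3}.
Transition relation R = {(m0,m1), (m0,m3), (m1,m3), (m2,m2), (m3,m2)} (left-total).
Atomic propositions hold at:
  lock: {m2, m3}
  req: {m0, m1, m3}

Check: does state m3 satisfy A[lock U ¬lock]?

Sat(¬lock) = {m0, m1}
A[lock U ¬lock]: least fixpoint, start Z0 = Sat(¬lock) = {m0, m1}, add states in Sat(lock) with every successor in Z. Already a fixed point.
Sat(A[lock U ¬lock]) = {m0, m1}
m3 ∉ Sat(A[lock U ¬lock]) = {m0, m1}, so the formula does not hold at m3.

No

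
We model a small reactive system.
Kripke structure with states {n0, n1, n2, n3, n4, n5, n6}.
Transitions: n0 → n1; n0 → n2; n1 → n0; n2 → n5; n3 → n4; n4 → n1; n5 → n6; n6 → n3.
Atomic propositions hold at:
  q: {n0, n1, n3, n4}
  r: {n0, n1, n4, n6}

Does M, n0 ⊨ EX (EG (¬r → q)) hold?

Yes

Sat(¬r) = {n2, n3, n5}
Sat(¬r → q) = {n0, n1, n3, n4, n6}
EG (¬r → q): greatest fixpoint, start Z0 = {n0, n1, n3, n4, n6}, keep only states in Sat with some successor in Z. Already a fixed point.
Sat(EG (¬r → q)) = {n0, n1, n3, n4, n6}
Sat(EX (EG (¬r → q))) = {s : some successor in {n0, n1, n3, n4, n6}} = {n0, n1, n3, n4, n5, n6}
n0 ∈ Sat(EX (EG (¬r → q))) = {n0, n1, n3, n4, n5, n6}, so the formula holds at n0.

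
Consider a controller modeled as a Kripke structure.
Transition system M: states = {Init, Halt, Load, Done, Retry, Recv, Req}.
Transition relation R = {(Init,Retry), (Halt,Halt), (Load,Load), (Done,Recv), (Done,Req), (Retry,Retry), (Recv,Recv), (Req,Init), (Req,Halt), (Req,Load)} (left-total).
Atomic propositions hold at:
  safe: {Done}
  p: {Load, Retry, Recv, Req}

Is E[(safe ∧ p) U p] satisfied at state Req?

Yes

Sat(safe ∧ p) = ∅
E[(safe ∧ p) U p]: least fixpoint, start Z0 = Sat(p) = {Load, Retry, Recv, Req}, add states in Sat(safe ∧ p) with some successor in Z. Already a fixed point.
Sat(E[(safe ∧ p) U p]) = {Load, Retry, Recv, Req}
Req ∈ Sat(E[(safe ∧ p) U p]) = {Load, Retry, Recv, Req}, so the formula holds at Req.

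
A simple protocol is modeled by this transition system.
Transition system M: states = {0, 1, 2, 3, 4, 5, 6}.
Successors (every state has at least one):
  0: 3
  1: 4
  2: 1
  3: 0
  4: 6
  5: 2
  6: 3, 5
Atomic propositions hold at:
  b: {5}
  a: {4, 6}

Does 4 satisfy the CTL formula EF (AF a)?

Yes

AF a: least fixpoint, start Z0 = {4, 6}, add states with every successor in Z. Z1 = {1, 4, 6}; Z2 = {1, 2, 4, 6}; Z3 = {1, 2, 4, 5, 6}; fixed.
Sat(AF a) = {1, 2, 4, 5, 6}
EF (AF a): least fixpoint, start Z0 = {1, 2, 4, 5, 6}, add states with some successor in Z. Already a fixed point.
Sat(EF (AF a)) = {1, 2, 4, 5, 6}
4 ∈ Sat(EF (AF a)) = {1, 2, 4, 5, 6}, so the formula holds at 4.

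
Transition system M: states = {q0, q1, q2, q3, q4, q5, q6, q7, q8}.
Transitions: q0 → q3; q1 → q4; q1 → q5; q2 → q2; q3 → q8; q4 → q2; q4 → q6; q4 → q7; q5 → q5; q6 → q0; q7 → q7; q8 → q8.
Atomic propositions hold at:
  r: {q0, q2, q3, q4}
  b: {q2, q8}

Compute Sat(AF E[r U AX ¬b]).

{q0, q1, q4, q5, q6, q7}

Sat(¬b) = {q0, q1, q3, q4, q5, q6, q7}
Sat(AX ¬b) = {s : every successor in {q0, q1, q3, q4, q5, q6, q7}} = {q0, q1, q5, q6, q7}
E[r U AX ¬b]: least fixpoint, start Z0 = Sat(AX ¬b) = {q0, q1, q5, q6, q7}, add states in Sat(r) with some successor in Z. Z1 = {q0, q1, q4, q5, q6, q7}; fixed.
Sat(E[r U AX ¬b]) = {q0, q1, q4, q5, q6, q7}
AF E[r U AX ¬b]: least fixpoint, start Z0 = {q0, q1, q4, q5, q6, q7}, add states with every successor in Z. Already a fixed point.
Sat(AF E[r U AX ¬b]) = {q0, q1, q4, q5, q6, q7}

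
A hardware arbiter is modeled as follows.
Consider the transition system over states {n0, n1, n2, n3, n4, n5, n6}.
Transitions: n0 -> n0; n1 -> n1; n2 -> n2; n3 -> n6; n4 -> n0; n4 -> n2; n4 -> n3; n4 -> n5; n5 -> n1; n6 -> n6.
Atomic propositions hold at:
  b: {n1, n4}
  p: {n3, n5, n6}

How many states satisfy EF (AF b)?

AF b: least fixpoint, start Z0 = {n1, n4}, add states with every successor in Z. Z1 = {n1, n4, n5}; fixed.
Sat(AF b) = {n1, n4, n5}
EF (AF b): least fixpoint, start Z0 = {n1, n4, n5}, add states with some successor in Z. Already a fixed point.
Sat(EF (AF b)) = {n1, n4, n5}
|Sat(EF (AF b))| = |{n1, n4, n5}| = 3.

3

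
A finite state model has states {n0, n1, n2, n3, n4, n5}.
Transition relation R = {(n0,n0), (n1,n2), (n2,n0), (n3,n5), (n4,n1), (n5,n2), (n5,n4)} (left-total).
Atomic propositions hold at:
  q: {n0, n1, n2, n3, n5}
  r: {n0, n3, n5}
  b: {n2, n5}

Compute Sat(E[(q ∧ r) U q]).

Sat(q ∧ r) = {n0, n3, n5}
E[(q ∧ r) U q]: least fixpoint, start Z0 = Sat(q) = {n0, n1, n2, n3, n5}, add states in Sat(q ∧ r) with some successor in Z. Already a fixed point.
Sat(E[(q ∧ r) U q]) = {n0, n1, n2, n3, n5}

{n0, n1, n2, n3, n5}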